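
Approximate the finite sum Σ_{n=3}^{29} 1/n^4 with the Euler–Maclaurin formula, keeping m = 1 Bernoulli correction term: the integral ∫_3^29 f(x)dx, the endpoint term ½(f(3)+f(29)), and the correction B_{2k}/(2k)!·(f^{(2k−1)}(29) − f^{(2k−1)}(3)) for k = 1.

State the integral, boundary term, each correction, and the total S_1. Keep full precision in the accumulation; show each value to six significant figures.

Integral: ∫_3^29 1/x^4 dx = 0.0123320.
Endpoint term: (f(3) + f(29))/2 = (0.0123457 + 1.41387e-06)/2 = 0.00617355.
Integral + boundary = 0.0185056.
k=1: B_{2}/(2)! × [f^{(1)}(29) − f^{(1)}(3)] = 1/12 × (-1.95016e-07 − (-0.0164609)) = 0.00137173.

S_1 ≈ 0.0198773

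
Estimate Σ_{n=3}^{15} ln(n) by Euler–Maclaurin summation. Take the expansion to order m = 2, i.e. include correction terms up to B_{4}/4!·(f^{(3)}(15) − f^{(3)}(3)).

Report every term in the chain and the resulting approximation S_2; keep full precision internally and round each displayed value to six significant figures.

S_2 ≈ 27.2061

The integral term ∫_3^15 ln(x) dx = 25.3249.
Boundary: ½(f(3) + f(15)) = ½(1.09861 + 2.70805) = 1.90333.
So far: 27.2282.
Correction k=1: B_{2}/2! · (f^{(1)}(15) − f^{(1)}(3)) = 1/12 · (0.0666667 − 0.333333) = -0.0222222.
Partial sum through k=1: 27.2060.
Correction k=2: B_{4}/4! · (f^{(3)}(15) − f^{(3)}(3)) = −1/720 · (0.000592593 − 0.0740741) = 0.000102058.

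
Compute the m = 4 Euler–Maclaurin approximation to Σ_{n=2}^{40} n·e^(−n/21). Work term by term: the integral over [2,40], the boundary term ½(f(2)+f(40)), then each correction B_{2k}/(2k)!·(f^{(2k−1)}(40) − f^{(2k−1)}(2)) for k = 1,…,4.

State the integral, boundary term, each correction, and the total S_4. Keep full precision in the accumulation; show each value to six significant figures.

S_4 ≈ 252.242

Integral: ∫_2^40 x·e^(−x/21) dx = 248.435.
Boundary: ½(f(2) + f(40)) = ½(1.81831 + 5.95432) = 3.88632.
Integral + boundary = 252.322.
Correction k=1: B_{2}/2! · (f^{(1)}(40) − f^{(1)}(2)) = 1/12 · (-0.134681 − 0.822570) = -0.0797709.
Partial sum through k=1: 252.242.
Correction k=2: B_{4}/4! · (f^{(3)}(40) − f^{(3)}(2)) = −1/720 · (0.000369694 − 0.00598840) = 7.80375e-06.
Partial sum through k=2: 252.242.
Correction k=3: B_{6}/6! · (f^{(5)}(40) − f^{(5)}(2)) = 1/30240 · (2.36913e-06 − 2.29287e-05) = -6.79880e-10.
Partial sum through k=3: 252.242.
Correction k=4: B_{8}/8! · (f^{(7)}(40) − f^{(7)}(2)) = −1/1209600 · (8.84344e-09 − 7.31933e-08) = 5.31993e-14.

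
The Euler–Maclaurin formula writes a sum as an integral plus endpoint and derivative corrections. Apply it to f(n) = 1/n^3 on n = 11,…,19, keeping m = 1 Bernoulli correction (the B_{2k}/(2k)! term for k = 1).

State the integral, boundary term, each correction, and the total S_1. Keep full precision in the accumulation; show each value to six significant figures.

S_1 ≈ 0.00321090

The integral term ∫_11^19 1/x^3 dx = 0.00274719.
½[f(11) + f(19)] = ½[0.000751315 + 0.000145794] = 0.000448554.
Running total after boundary: 0.00319574.
Order-1 term: 1/12 · (-2.30201e-05 − (-0.000204904)) = 1.51570e-05.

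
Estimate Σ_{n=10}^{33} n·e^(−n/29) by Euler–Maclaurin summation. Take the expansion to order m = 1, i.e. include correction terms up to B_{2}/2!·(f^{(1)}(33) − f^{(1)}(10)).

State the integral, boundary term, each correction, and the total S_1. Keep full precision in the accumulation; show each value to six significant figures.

∫_10^33 x·e^(−x/29) dx evaluates to 224.910.
½[f(10) + f(33)] = ½[7.08342 + 10.5759] = 8.82966.
Running total after boundary: 233.739.
k=1: B_{2}/(2)! × [f^{(1)}(33) − f^{(1)}(10)] = 1/12 × (-0.0442043 − 0.464086) = -0.0423576.

S_1 ≈ 233.697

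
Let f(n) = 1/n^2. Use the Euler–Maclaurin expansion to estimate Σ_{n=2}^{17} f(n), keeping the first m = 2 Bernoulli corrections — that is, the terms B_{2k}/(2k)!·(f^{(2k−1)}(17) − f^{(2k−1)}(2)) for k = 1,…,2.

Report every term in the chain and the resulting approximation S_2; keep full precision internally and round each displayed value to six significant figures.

S_2 ≈ 0.587664

Integral: ∫_2^17 1/x^2 dx = 0.441176.
½[f(2) + f(17)] = ½[0.250000 + 0.00346021] = 0.126730.
Integral + boundary = 0.567907.
Order-1 term: 1/12 · (-0.000407083 − (-0.250000)) = 0.0207994.
Partial sum through k=1: 0.588706.
Order-2 term: −1/720 · (-1.69031e-05 − (-0.750000)) = -0.00104164.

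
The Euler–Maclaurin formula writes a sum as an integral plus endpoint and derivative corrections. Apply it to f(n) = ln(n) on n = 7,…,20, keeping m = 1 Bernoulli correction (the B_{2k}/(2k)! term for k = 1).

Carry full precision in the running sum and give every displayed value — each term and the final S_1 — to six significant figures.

The integral term ∫_7^20 ln(x) dx = 33.2933.
½[f(7) + f(20)] = ½[1.94591 + 2.99573] = 2.47082.
So far: 35.7641.
Correction k=1: B_{2}/2! · (f^{(1)}(20) − f^{(1)}(7)) = 1/12 · (0.0500000 − 0.142857) = -0.00773810.

S_1 ≈ 35.7564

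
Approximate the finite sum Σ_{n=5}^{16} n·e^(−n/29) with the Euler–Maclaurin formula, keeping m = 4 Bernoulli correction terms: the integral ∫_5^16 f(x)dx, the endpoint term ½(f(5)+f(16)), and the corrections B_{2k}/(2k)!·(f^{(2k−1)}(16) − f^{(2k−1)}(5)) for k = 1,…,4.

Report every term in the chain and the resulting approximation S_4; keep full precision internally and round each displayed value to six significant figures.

S_4 ≈ 84.9007

Integral: ∫_5^16 x·e^(−x/29) dx = 78.2255.
½[f(5) + f(16)] = ½[4.20815 + 9.21529] = 6.71172.
Integral + boundary = 84.9372.
Correction k=1: B_{2}/2! · (f^{(1)}(16) − f^{(1)}(5)) = 1/12 · (0.258187 − 0.696522) = -0.0365279.
After k=1: 84.9007.
Correction k=2: B_{4}/4! · (f^{(3)}(16) − f^{(3)}(5)) = −1/720 · (0.00167669 − 0.00282971) = 1.60141e-06.
After k=2: 84.9007.
Correction k=3: B_{6}/6! · (f^{(5)}(16) − f^{(5)}(5)) = 1/30240 · (3.62234e-06 − 5.74460e-06) = -7.01806e-11.
After k=3: 84.9007.
Correction k=4: B_{8}/8! · (f^{(7)}(16) − f^{(7)}(5)) = −1/1209600 · (6.24374e-09 − 9.66053e-09) = 2.82472e-15.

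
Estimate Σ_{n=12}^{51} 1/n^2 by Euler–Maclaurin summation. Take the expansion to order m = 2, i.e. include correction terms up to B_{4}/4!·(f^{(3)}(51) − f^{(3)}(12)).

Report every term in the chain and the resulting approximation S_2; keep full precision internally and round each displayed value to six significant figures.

S_2 ≈ 0.0674850

The integral term ∫_12^51 1/x^2 dx = 0.0637255.
Endpoint term: (f(12) + f(51))/2 = (0.00694444 + 0.000384468)/2 = 0.00366446.
So far: 0.0673899.
Order-1 term: 1/12 · (-1.50772e-05 − (-0.00115741)) = 9.51942e-05.
Partial sum through k=1: 0.0674851.
Order-2 term: −1/720 · (-6.95601e-08 − (-9.64506e-05)) = -1.33863e-07.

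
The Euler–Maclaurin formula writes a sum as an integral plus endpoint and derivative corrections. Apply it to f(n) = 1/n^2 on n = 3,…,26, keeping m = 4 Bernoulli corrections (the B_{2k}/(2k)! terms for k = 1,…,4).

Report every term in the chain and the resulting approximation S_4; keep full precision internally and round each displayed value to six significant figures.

Integral: ∫_3^26 1/x^2 dx = 0.294872.
Boundary: ½(f(3) + f(26)) = ½(0.111111 + 0.00147929) = 0.0562952.
So far: 0.351167.
Order-1 term: 1/12 · (-0.000113792 − (-0.0740741)) = 0.00616336.
Partial sum through k=1: 0.357330.
Order-2 term: −1/720 · (-2.01997e-06 − (-0.0987654)) = -0.000137171.
Partial sum through k=2: 0.357193.
Order-3 term: 1/30240 · (-8.96436e-08 − (-0.329218)) = 1.08868e-05.
Partial sum through k=3: 0.357204.
Order-4 term: −1/1209600 · (-7.42609e-09 − (-2.04847)) = -1.69351e-06.

S_4 ≈ 0.357202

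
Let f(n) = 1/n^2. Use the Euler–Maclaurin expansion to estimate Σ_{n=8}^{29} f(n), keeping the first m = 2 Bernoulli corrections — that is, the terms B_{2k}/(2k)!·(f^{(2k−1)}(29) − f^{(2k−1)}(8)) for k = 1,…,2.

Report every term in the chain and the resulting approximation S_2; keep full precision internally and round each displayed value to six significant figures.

S_2 ≈ 0.0992419

∫_8^29 1/x^2 dx evaluates to 0.0905172.
½[f(8) + f(29)] = ½[0.0156250 + 0.00118906] = 0.00840703.
Integral + boundary = 0.0989243.
Correction k=1: B_{2}/2! · (f^{(1)}(29) − f^{(1)}(8)) = 1/12 · (-8.20042e-05 − (-0.00390625)) = 0.000318687.
Running total after k=1: 0.0992430.
Correction k=2: B_{4}/4! · (f^{(3)}(29) − f^{(3)}(8)) = −1/720 · (-1.17010e-06 − (-0.000732422)) = -1.01563e-06.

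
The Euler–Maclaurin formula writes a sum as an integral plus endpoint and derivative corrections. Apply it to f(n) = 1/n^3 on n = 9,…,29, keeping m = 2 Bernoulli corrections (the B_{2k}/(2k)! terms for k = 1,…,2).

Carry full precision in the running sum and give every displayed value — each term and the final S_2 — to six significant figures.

S_2 ≈ 0.00632228

Integral: ∫_9^29 1/x^3 dx = 0.00557831.
Boundary: ½(f(9) + f(29)) = ½(0.00137174 + 4.10021e-05) = 0.000706372.
Running total after boundary: 0.00628468.
Order-1 term: 1/12 · (-4.24160e-06 − (-0.000457247)) = 3.77505e-05.
Running total after k=1: 0.00632243.
Order-2 term: −1/720 · (-1.00870e-07 − (-0.000112901)) = -1.56666e-07.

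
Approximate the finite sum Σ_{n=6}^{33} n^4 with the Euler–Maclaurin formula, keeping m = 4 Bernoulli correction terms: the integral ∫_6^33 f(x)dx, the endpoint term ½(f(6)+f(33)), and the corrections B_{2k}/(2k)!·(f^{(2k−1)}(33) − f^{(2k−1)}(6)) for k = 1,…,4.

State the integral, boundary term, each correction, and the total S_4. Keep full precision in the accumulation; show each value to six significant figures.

S_4 ≈ 8.43104e+06

Integral: ∫_6^33 x^4 dx = 7.82552e+06.
Boundary: ½(f(6) + f(33)) = ½(1296.00 + 1.18592e+06) = 593608.
So far: 8.41913e+06.
Correction k=1: B_{2}/2! · (f^{(1)}(33) − f^{(1)}(6)) = 1/12 · (143748 − 864.000) = 11907.0.
Partial sum through k=1: 8.43104e+06.
Correction k=2: B_{4}/4! · (f^{(3)}(33) − f^{(3)}(6)) = −1/720 · (792.000 − 144.000) = -0.900000.
Partial sum through k=2: 8.43104e+06.
Correction k=3: B_{6}/6! · (f^{(5)}(33) − f^{(5)}(6)) = 1/30240 · (0.00000 − 0.00000) = 0.00000.
Partial sum through k=3: 8.43104e+06.
Correction k=4: B_{8}/8! · (f^{(7)}(33) − f^{(7)}(6)) = −1/1209600 · (0.00000 − 0.00000) = 0.00000.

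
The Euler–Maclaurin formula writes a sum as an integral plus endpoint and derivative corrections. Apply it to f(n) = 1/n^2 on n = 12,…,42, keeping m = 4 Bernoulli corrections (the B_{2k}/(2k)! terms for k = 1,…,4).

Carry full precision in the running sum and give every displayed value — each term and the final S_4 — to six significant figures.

S_4 ≈ 0.0633735

∫_12^42 1/x^2 dx evaluates to 0.0595238.
Boundary: ½(f(12) + f(42)) = ½(0.00694444 + 0.000566893) = 0.00375567.
So far: 0.0632795.
k=1: B_{2}/(2)! × [f^{(1)}(42) − f^{(1)}(12)] = 1/12 × (-2.69949e-05 − (-0.00115741)) = 9.42010e-05.
Partial sum through k=1: 0.0633737.
k=2: B_{4}/(4)! × [f^{(3)}(42) − f^{(3)}(12)] = −1/720 × (-1.83639e-07 − (-9.64506e-05)) = -1.33704e-07.
Partial sum through k=2: 0.0633735.
k=3: B_{6}/(6)! × [f^{(5)}(42) − f^{(5)}(12)] = 1/30240 × (-3.12311e-09 − (-2.00939e-05)) = 6.64377e-10.
Partial sum through k=3: 0.0633735.
k=4: B_{8}/(8)! × [f^{(7)}(42) − f^{(7)}(12)] = −1/1209600 × (-9.91464e-11 − (-7.81429e-06)) = -6.46014e-12.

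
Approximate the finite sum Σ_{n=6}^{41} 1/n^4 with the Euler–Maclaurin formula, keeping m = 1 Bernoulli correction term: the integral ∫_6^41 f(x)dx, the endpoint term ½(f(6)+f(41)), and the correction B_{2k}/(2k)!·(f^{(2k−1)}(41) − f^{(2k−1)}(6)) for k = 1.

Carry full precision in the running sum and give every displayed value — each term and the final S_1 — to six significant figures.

S_1 ≈ 0.00196722

The integral term ∫_6^41 1/x^4 dx = 0.00153837.
½[f(6) + f(41)] = ½[0.000771605 + 3.53887e-07] = 0.000385979.
Running total after boundary: 0.00192435.
k=1: B_{2}/(2)! × [f^{(1)}(41) − f^{(1)}(6)] = 1/12 × (-3.45256e-08 − (-0.000514403)) = 4.28641e-05.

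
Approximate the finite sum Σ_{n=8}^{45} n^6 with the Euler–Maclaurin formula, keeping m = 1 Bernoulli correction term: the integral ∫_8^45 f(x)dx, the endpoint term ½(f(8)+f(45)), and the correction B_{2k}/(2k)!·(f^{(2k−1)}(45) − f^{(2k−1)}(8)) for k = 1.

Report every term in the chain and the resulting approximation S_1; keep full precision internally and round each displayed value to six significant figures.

S_1 ≈ 5.76253e+10

The integral term ∫_8^45 x^6 dx = 5.33811e+10.
Endpoint term: (f(8) + f(45))/2 = (262144 + 8.30377e+09)/2 = 4.15201e+09.
Running total after boundary: 5.75331e+10.
Order-1 term: 1/12 · (1.10717e+09 − 196608) = 9.22477e+07.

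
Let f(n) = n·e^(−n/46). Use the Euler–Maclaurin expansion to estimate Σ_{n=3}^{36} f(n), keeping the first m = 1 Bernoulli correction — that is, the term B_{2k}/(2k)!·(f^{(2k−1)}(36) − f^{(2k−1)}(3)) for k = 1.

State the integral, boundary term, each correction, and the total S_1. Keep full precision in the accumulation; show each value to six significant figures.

The integral term ∫_3^36 x·e^(−x/46) dx = 387.088.
½[f(3) + f(36)] = ½[2.81059 + 16.4596] = 9.63511.
Running total after boundary: 396.723.
Order-1 term: 1/12 · (0.0993939 − 0.875764) = -0.0646975.

S_1 ≈ 396.659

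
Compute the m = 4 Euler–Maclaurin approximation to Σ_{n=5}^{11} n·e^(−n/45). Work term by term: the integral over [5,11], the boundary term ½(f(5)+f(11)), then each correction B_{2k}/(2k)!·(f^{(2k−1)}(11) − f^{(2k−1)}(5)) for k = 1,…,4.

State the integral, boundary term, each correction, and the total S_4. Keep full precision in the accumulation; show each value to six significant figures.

∫_5^11 x·e^(−x/45) dx evaluates to 39.8769.
½[f(5) + f(11)] = ½[4.47420 + 8.61453] = 6.54437.
Running total after boundary: 46.4213.
k=1: B_{2}/(2)! × [f^{(1)}(11) − f^{(1)}(5)] = 1/12 × (0.591705 − 0.795413) = -0.0169756.
Partial sum through k=1: 46.4043.
k=2: B_{4}/(4)! × [f^{(3)}(11) − f^{(3)}(5)] = −1/720 × (0.00106567 − 0.00127659) = 2.92940e-07.
Partial sum through k=2: 46.4043.
k=3: B_{6}/(6)! × [f^{(5)}(11) − f^{(5)}(5)] = 1/30240 × (9.08218e-07 − 1.06685e-06) = -5.24590e-12.
Partial sum through k=3: 46.4043.
k=4: B_{8}/(8)! × [f^{(7)}(11) − f^{(7)}(5)] = −1/1209600 × (6.37126e-10 − 7.42368e-10) = 8.70058e-17.

S_4 ≈ 46.4043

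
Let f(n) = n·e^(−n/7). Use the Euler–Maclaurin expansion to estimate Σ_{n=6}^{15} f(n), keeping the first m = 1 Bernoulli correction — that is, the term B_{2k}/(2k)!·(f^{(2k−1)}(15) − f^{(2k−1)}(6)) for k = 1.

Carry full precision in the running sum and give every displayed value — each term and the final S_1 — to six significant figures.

∫_6^15 x·e^(−x/7) dx evaluates to 20.5508.
½[f(6) + f(15)] = ½[2.54624 + 1.75979] = 2.15301.
Running total after boundary: 22.7038.
k=1: B_{2}/(2)! × [f^{(1)}(15) − f^{(1)}(6)] = 1/12 × (-0.134079 − 0.0606247) = -0.0162253.

S_1 ≈ 22.6876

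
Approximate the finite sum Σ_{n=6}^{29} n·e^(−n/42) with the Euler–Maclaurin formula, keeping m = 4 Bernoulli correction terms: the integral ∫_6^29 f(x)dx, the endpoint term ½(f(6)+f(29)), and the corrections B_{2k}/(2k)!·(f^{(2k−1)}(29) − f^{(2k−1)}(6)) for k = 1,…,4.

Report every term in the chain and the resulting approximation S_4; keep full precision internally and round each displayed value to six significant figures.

S_4 ≈ 262.459

The integral term ∫_6^29 x·e^(−x/42) dx = 252.638.
½[f(6) + f(29)] = ½[5.20127 + 14.5388] = 9.87002.
Integral + boundary = 262.508.
Order-1 term: 1/12 · (0.155176 − 0.743038) = -0.0489885.
Partial sum through k=1: 262.459.
Order-2 term: −1/720 · (0.000656378 − 0.00140408) = 1.03847e-06.
Partial sum through k=2: 262.459.
Order-3 term: 1/30240 · (6.94324e-07 − 1.35314e-06) = -2.17861e-11.
Partial sum through k=3: 262.459.
Order-4 term: −1/1209600 · (5.76276e-10 − 1.08294e-09) = 4.18871e-16.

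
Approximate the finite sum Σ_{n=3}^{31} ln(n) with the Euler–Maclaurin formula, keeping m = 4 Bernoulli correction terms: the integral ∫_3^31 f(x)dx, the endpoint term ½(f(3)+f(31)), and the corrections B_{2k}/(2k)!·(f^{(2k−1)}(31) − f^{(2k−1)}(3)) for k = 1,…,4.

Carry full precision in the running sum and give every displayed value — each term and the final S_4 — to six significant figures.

S_4 ≈ 77.3991

Integral: ∫_3^31 ln(x) dx = 75.1578.
Boundary: ½(f(3) + f(31)) = ½(1.09861 + 3.43399) = 2.26630.
So far: 77.4241.
Order-1 term: 1/12 · (0.0322581 − 0.333333) = -0.0250896.
After k=1: 77.3990.
Order-2 term: −1/720 · (6.71344e-05 − 0.0740741) = 0.000102787.
After k=2: 77.3991.
Order-3 term: 1/30240 · (8.38306e-07 − 0.0987654) = -3.26602e-06.
After k=3: 77.3991.
Order-4 term: −1/1209600 · (2.61698e-08 − 0.329218) = 2.72171e-07.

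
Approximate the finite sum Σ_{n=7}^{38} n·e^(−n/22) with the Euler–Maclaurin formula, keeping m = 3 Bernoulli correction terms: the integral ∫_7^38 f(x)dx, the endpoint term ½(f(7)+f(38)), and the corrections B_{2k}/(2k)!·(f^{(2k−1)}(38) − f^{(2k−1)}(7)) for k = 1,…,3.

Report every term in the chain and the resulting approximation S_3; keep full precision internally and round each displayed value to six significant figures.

∫_7^38 x·e^(−x/22) dx evaluates to 229.472.
Endpoint term: (f(7) + f(38))/2 = (5.09229 + 6.75521)/2 = 5.92375.
Running total after boundary: 235.395.
Order-1 term: 1/12 · (-0.129286 − 0.496003) = -0.0521074.
Partial sum through k=1: 235.343.
Order-2 term: −1/720 · (0.000467461 − 0.00403088) = 4.94919e-06.
Partial sum through k=2: 235.343.
Order-3 term: 1/30240 · (2.48356e-06 − 1.45392e-05) = -3.98664e-10.

S_3 ≈ 235.343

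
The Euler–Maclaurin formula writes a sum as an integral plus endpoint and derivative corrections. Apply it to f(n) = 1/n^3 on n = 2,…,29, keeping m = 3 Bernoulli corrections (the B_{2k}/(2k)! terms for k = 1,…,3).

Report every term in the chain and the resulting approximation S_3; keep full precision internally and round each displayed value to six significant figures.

Integral: ∫_2^29 1/x^3 dx = 0.124405.
Endpoint term: (f(2) + f(29))/2 = (0.125000 + 4.10021e-05)/2 = 0.0625205.
Running total after boundary: 0.186926.
Order-1 term: 1/12 · (-4.24160e-06 − (-0.187500)) = 0.0156246.
After k=1: 0.202551.
Order-2 term: −1/720 · (-1.00870e-07 − (-0.937500)) = -0.00130208.
After k=2: 0.201249.
Order-3 term: 1/30240 · (-5.03752e-09 − (-9.84375)) = 0.000325521.

S_3 ≈ 0.201574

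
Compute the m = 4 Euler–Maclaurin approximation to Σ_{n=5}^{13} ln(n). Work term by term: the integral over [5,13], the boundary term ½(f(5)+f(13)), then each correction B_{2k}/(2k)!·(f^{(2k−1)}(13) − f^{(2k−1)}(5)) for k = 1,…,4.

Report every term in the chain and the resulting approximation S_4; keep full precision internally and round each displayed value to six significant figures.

The integral term ∫_5^13 ln(x) dx = 17.2972.
Boundary: ½(f(5) + f(13)) = ½(1.60944 + 2.56495) = 2.08719.
Integral + boundary = 19.3843.
k=1: B_{2}/(2)! × [f^{(1)}(13) − f^{(1)}(5)] = 1/12 × (0.0769231 − 0.200000) = -0.0102564.
Partial sum through k=1: 19.3741.
k=2: B_{4}/(4)! × [f^{(3)}(13) − f^{(3)}(5)] = −1/720 × (0.000910332 − 0.0160000) = 2.09579e-05.
Partial sum through k=2: 19.3741.
k=3: B_{6}/(6)! × [f^{(5)}(13) − f^{(5)}(5)] = 1/30240 × (6.46390e-05 − 0.00768000) = -2.51831e-07.
Partial sum through k=3: 19.3741.
k=4: B_{8}/(8)! × [f^{(7)}(13) − f^{(7)}(5)] = −1/1209600 × (1.14744e-05 − 0.00921600) = 7.60956e-09.

S_4 ≈ 19.3741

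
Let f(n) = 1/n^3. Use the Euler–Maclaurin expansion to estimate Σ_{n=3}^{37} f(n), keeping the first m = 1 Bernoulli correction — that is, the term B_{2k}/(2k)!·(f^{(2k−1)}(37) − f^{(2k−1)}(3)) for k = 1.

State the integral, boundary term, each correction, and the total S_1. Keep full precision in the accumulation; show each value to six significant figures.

Integral: ∫_3^37 1/x^3 dx = 0.0551903.
Boundary: ½(f(3) + f(37)) = ½(0.0370370 + 1.97422e-05) = 0.0185284.
Integral + boundary = 0.0737187.
Correction k=1: B_{2}/2! · (f^{(1)}(37) − f^{(1)}(3)) = 1/12 · (-1.60072e-06 − (-0.0370370)) = 0.00308629.

S_1 ≈ 0.0768050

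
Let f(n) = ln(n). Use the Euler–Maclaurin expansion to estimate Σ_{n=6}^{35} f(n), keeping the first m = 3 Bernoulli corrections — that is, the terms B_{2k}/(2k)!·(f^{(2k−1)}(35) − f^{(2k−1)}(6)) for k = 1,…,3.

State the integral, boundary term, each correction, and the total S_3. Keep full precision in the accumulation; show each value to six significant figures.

S_3 ≈ 87.3487

Integral: ∫_6^35 ln(x) dx = 84.6866.
Endpoint term: (f(6) + f(35))/2 = (1.79176 + 3.55535)/2 = 2.67355.
Running total after boundary: 87.3602.
Order-1 term: 1/12 · (0.0285714 − 0.166667) = -0.0115079.
Running total after k=1: 87.3487.
Order-2 term: −1/720 · (4.66472e-05 − 0.00925926) = 1.27953e-05.
Running total after k=2: 87.3487.
Order-3 term: 1/30240 · (4.56952e-07 − 0.00308642) = -1.02049e-07.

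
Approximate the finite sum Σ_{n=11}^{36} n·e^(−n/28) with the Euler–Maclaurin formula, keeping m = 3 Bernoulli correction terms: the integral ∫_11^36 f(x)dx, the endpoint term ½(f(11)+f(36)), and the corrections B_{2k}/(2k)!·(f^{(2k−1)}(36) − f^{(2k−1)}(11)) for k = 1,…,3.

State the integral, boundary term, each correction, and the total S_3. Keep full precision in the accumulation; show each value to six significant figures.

S_3 ≈ 250.481

The integral term ∫_11^36 x·e^(−x/28) dx = 241.833.
½[f(11) + f(36)] = ½[7.42638 + 9.95231] = 8.68934.
Running total after boundary: 250.522.
Order-1 term: 1/12 · (-0.0789866 − 0.409897) = -0.0407403.
Running total after k=1: 250.481.
Order-2 term: −1/720 · (0.000604489 − 0.00224509) = 2.27861e-06.
Running total after k=2: 250.481.
Order-3 term: 1/30240 · (1.67057e-06 − 5.06039e-06) = -1.12097e-10.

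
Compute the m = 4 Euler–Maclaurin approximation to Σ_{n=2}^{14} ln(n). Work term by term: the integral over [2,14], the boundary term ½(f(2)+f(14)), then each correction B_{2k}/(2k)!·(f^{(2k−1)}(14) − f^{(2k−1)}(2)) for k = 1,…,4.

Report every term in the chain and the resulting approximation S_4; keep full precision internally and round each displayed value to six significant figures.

S_4 ≈ 25.1912

Integral: ∫_2^14 ln(x) dx = 23.5605.
½[f(2) + f(14)] = ½[0.693147 + 2.63906] = 1.66610.
Running total after boundary: 25.2266.
Order-1 term: 1/12 · (0.0714286 − 0.500000) = -0.0357143.
After k=1: 25.1909.
Order-2 term: −1/720 · (0.000728863 − 0.250000) = 0.000346210.
After k=2: 25.1912.
Order-3 term: 1/30240 · (4.46243e-05 − 0.750000) = -2.48001e-05.
After k=3: 25.1912.
Order-4 term: −1/1209600 · (6.83024e-06 − 5.62500) = 4.65029e-06.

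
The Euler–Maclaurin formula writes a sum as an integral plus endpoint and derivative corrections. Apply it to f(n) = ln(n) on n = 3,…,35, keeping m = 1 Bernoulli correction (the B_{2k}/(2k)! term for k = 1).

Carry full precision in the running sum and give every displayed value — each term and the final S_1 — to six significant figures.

S_1 ≈ 91.4429

Integral: ∫_3^35 ln(x) dx = 89.1413.
Boundary: ½(f(3) + f(35)) = ½(1.09861 + 3.55535) = 2.32698.
So far: 91.4683.
Order-1 term: 1/12 · (0.0285714 − 0.333333) = -0.0253968.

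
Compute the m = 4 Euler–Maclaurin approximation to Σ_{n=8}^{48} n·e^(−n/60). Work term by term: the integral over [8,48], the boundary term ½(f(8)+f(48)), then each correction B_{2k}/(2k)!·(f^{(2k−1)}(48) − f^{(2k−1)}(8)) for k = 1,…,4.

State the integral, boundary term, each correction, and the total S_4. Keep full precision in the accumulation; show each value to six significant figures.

S_4 ≈ 673.284

Integral: ∫_8^48 x·e^(−x/60) dx = 659.055.
Boundary: ½(f(8) + f(48)) = ½(7.00139 + 21.5678) = 14.2846.
Running total after boundary: 673.340.
k=1: B_{2}/(2)! × [f^{(1)}(48) − f^{(1)}(8)] = 1/12 × (0.0898658 − 0.758484) = -0.0557181.
Running total after k=1: 673.284.
k=2: B_{4}/(4)! × [f^{(3)}(48) − f^{(3)}(8)] = −1/720 × (0.000274590 − 0.000696897) = 5.86538e-07.
Running total after k=2: 673.284.
k=3: B_{6}/(6)! × [f^{(5)}(48) − f^{(5)}(8)] = 1/30240 × (1.45616e-07 − 3.28640e-07) = -6.05239e-12.
Running total after k=3: 673.284.
k=4: B_{8}/(8)! × [f^{(7)}(48) − f^{(7)}(8)] = −1/1209600 × (5.97102e-11 − 1.28805e-10) = 5.71220e-17.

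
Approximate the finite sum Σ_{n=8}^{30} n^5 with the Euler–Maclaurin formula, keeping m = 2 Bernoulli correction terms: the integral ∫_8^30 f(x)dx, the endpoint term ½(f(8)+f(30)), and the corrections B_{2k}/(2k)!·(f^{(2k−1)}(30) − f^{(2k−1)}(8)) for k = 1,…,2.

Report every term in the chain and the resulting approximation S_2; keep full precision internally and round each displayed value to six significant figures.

S_2 ≈ 1.33958e+08

∫_8^30 x^5 dx evaluates to 1.21456e+08.
Boundary: ½(f(8) + f(30)) = ½(32768.0 + 2.43000e+07) = 1.21664e+07.
Running total after boundary: 1.33623e+08.
Order-1 term: 1/12 · (4.05000e+06 − 20480.0) = 335793.
Running total after k=1: 1.33958e+08.
Order-2 term: −1/720 · (54000.0 − 3840.00) = -69.6667.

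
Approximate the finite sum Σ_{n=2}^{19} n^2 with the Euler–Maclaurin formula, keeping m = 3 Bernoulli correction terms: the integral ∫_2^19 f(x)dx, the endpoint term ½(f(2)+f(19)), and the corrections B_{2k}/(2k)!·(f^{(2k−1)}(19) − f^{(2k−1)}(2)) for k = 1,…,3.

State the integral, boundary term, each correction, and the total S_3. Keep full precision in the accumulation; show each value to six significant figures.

∫_2^19 x^2 dx evaluates to 2283.67.
Endpoint term: (f(2) + f(19))/2 = (4.00000 + 361.000)/2 = 182.500.
Running total after boundary: 2466.17.
Order-1 term: 1/12 · (38.0000 − 4.00000) = 2.83333.
After k=1: 2469.00.
Order-2 term: −1/720 · (0.00000 − 0.00000) = 0.00000.
After k=2: 2469.00.
Order-3 term: 1/30240 · (0.00000 − 0.00000) = 0.00000.

S_3 ≈ 2469.00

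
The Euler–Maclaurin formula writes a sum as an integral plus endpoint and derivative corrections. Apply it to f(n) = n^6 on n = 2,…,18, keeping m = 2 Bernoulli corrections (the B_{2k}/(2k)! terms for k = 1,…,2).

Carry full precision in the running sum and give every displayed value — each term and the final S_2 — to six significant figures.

S_2 ≈ 1.05410e+08

∫_2^18 x^6 dx evaluates to 8.74600e+07.
Endpoint term: (f(2) + f(18))/2 = (64.0000 + 3.40122e+07)/2 = 1.70061e+07.
Integral + boundary = 1.04466e+08.
k=1: B_{2}/(2)! × [f^{(1)}(18) − f^{(1)}(2)] = 1/12 × (1.13374e+07 − 192.000) = 944768.
After k=1: 1.05411e+08.
k=2: B_{4}/(4)! × [f^{(3)}(18) − f^{(3)}(2)] = −1/720 × (699840 − 960.000) = -970.667.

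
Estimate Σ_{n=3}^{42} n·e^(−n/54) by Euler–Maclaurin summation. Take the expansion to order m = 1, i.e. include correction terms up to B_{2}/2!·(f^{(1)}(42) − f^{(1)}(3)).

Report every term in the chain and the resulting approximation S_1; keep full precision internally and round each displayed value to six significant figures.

The integral term ∫_3^42 x·e^(−x/54) dx = 530.000.
½[f(3) + f(42)] = ½[2.83788 + 19.2959] = 11.0669.
Running total after boundary: 541.067.
Correction k=1: B_{2}/2! · (f^{(1)}(42) − f^{(1)}(3)) = 1/12 · (0.102095 − 0.893406) = -0.0659426.

S_1 ≈ 541.001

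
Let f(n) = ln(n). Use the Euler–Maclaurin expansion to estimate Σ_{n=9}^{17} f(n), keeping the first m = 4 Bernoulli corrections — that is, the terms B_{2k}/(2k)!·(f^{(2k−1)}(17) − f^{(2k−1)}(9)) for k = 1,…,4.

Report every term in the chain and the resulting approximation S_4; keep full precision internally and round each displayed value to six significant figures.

The integral term ∫_9^17 ln(x) dx = 20.3896.
Endpoint term: (f(9) + f(17))/2 = (2.19722 + 2.83321)/2 = 2.51522.
So far: 22.9048.
Order-1 term: 1/12 · (0.0588235 − 0.111111) = -0.00435730.
Running total after k=1: 22.9005.
Order-2 term: −1/720 · (0.000407083 − 0.00274348) = 3.24500e-06.
Running total after k=2: 22.9005.
Order-3 term: 1/30240 · (1.69031e-05 − 0.000406442) = -1.28816e-08.
Running total after k=3: 22.9005.
Order-4 term: −1/1209600 · (1.75465e-06 − 0.000150534) = 1.22999e-10.

S_4 ≈ 22.9005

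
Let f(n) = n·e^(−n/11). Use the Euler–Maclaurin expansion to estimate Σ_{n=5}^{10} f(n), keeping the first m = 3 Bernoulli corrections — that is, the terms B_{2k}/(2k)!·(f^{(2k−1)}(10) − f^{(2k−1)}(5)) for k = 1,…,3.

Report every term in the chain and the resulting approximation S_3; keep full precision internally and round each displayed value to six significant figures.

S_3 ≈ 22.2214

Integral: ∫_5^10 x·e^(−x/11) dx = 18.6459.
Endpoint term: (f(5) + f(10))/2 = (3.17368 + 4.02890)/2 = 3.60129.
Running total after boundary: 22.2472.
Correction k=1: B_{2}/2! · (f^{(1)}(10) − f^{(1)}(5)) = 1/12 · (0.0366264 − 0.346220) = -0.0257995.
Partial sum through k=1: 22.2214.
Correction k=2: B_{4}/4! · (f^{(3)}(10) − f^{(3)}(5)) = −1/720 · (0.00696204 − 0.0133528) = 8.87610e-06.
Partial sum through k=2: 22.2214.
Correction k=3: B_{6}/6! · (f^{(5)}(10) − f^{(5)}(5)) = 1/30240 · (0.000112573 − 0.000197061) = -2.79389e-09.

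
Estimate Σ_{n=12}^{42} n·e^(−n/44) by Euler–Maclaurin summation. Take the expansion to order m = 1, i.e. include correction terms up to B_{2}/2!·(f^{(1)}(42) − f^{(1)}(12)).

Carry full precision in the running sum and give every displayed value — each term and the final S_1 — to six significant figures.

The integral term ∫_12^42 x·e^(−x/44) dx = 419.053.
Endpoint term: (f(12) + f(42))/2 = (9.13560 + 16.1695)/2 = 12.6525.
Running total after boundary: 431.706.
k=1: B_{2}/(2)! × [f^{(1)}(42) − f^{(1)}(12)] = 1/12 × (0.0174994 − 0.553673) = -0.0446811.

S_1 ≈ 431.661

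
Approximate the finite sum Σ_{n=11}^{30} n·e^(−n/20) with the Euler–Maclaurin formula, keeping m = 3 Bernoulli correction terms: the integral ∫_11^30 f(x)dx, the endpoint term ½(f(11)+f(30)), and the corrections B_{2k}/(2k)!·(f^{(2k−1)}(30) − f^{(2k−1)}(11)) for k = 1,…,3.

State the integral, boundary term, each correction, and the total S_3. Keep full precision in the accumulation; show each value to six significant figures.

Integral: ∫_11^30 x·e^(−x/20) dx = 134.579.
Endpoint term: (f(11) + f(30))/2 = (6.34645 + 6.69390)/2 = 6.52018.
Running total after boundary: 141.099.
k=1: B_{2}/(2)! × [f^{(1)}(30) − f^{(1)}(11)] = 1/12 × (-0.111565 − 0.259627) = -0.0309327.
After k=1: 141.068.
k=2: B_{4}/(4)! × [f^{(3)}(30) − f^{(3)}(11)] = −1/720 × (0.000836738 − 0.00353382) = 3.74594e-06.
After k=2: 141.068.
k=3: B_{6}/(6)! × [f^{(5)}(30) − f^{(5)}(11)] = 1/30240 × (4.88097e-06 − 1.60464e-05) = -3.69228e-10.

S_3 ≈ 141.068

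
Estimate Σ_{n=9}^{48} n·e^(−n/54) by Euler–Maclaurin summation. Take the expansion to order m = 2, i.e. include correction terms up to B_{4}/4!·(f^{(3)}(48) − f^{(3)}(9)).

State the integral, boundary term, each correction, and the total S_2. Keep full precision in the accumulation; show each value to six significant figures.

S_2 ≈ 628.945

∫_9^48 x·e^(−x/54) dx evaluates to 615.324.
Endpoint term: (f(9) + f(48))/2 = (7.61834 + 19.7334)/2 = 13.6759.
So far: 629.000.
k=1: B_{2}/(2)! × [f^{(1)}(48) − f^{(1)}(9)] = 1/12 × (0.0456791 − 0.705401) = -0.0549769.
Partial sum through k=1: 628.945.
k=2: B_{4}/(4)! × [f^{(3)}(48) − f^{(3)}(9)] = −1/720 × (0.000297635 − 0.000822485) = 7.28958e-07.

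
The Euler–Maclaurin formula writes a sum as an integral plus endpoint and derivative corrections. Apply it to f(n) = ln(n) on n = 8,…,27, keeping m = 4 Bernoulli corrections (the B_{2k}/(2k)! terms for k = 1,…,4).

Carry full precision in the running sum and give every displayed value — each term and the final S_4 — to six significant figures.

S_4 ≈ 56.0324

∫_8^27 ln(x) dx evaluates to 53.3521.
Boundary: ½(f(8) + f(27)) = ½(2.07944 + 3.29584) = 2.68764.
Running total after boundary: 56.0397.
Order-1 term: 1/12 · (0.0370370 − 0.125000) = -0.00733025.
After k=1: 56.0324.
Order-2 term: −1/720 · (0.000101611 − 0.00390625) = 5.28422e-06.
After k=2: 56.0324.
Order-3 term: 1/30240 · (1.67260e-06 − 0.000732422) = -2.41650e-08.
After k=3: 56.0324.
Order-4 term: −1/1209600 · (6.88313e-08 − 0.000343323) = 2.83775e-10.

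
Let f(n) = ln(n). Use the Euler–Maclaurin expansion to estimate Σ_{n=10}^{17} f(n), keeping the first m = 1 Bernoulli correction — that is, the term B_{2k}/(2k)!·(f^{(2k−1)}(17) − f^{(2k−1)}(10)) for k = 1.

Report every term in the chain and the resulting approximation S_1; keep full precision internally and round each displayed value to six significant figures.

S_1 ≈ 20.7032

Integral: ∫_10^17 ln(x) dx = 18.1388.
½[f(10) + f(17)] = ½[2.30259 + 2.83321] = 2.56790.
Running total after boundary: 20.7067.
Order-1 term: 1/12 · (0.0588235 − 0.100000) = -0.00343137.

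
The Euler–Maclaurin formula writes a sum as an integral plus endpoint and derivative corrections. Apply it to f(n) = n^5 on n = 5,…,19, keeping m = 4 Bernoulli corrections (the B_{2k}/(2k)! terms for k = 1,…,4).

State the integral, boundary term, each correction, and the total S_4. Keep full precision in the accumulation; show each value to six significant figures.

S_4 ≈ 9.13200e+06

∫_5^19 x^5 dx evaluates to 7.83838e+06.
½[f(5) + f(19)] = ½[3125.00 + 2.47610e+06] = 1.23961e+06.
So far: 9.07799e+06.
Order-1 term: 1/12 · (651605 − 3125.00) = 54040.0.
Partial sum through k=1: 9.13203e+06.
Order-2 term: −1/720 · (21660.0 − 1500.00) = -28.0000.
Partial sum through k=2: 9.13200e+06.
Order-3 term: 1/30240 · (120.000 − 120.000) = 0.00000.
Partial sum through k=3: 9.13200e+06.
Order-4 term: −1/1209600 · (0.00000 − 0.00000) = 0.00000.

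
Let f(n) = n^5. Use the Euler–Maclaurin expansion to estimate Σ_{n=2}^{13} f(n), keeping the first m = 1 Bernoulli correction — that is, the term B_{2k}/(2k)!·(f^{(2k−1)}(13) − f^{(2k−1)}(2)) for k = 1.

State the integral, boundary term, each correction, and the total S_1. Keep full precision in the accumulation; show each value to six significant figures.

S_1 ≈ 1.00201e+06

The integral term ∫_2^13 x^5 dx = 804458.
Boundary: ½(f(2) + f(13)) = ½(32.0000 + 371293) = 185662.
So far: 990120.
k=1: B_{2}/(2)! × [f^{(1)}(13) − f^{(1)}(2)] = 1/12 × (142805 − 80.0000) = 11893.8.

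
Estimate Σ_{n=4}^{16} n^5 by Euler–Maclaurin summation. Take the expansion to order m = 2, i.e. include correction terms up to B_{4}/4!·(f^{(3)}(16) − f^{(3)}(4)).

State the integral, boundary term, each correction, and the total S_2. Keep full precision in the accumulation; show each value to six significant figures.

Integral: ∫_4^16 x^5 dx = 2.79552e+06.
Boundary: ½(f(4) + f(16)) = ½(1024.00 + 1.04858e+06) = 524800.
So far: 3.32032e+06.
Correction k=1: B_{2}/2! · (f^{(1)}(16) − f^{(1)}(4)) = 1/12 · (327680 − 1280.00) = 27200.0.
Running total after k=1: 3.34752e+06.
Correction k=2: B_{4}/4! · (f^{(3)}(16) − f^{(3)}(4)) = −1/720 · (15360.0 − 960.000) = -20.0000.

S_2 ≈ 3.34750e+06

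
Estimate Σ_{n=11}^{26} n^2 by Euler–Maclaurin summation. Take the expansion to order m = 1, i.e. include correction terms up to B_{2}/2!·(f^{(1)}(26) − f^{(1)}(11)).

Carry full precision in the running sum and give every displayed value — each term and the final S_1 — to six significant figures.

S_1 ≈ 5816.00

Integral: ∫_11^26 x^2 dx = 5415.00.
Endpoint term: (f(11) + f(26))/2 = (121.000 + 676.000)/2 = 398.500.
Integral + boundary = 5813.50.
Order-1 term: 1/12 · (52.0000 − 22.0000) = 2.50000.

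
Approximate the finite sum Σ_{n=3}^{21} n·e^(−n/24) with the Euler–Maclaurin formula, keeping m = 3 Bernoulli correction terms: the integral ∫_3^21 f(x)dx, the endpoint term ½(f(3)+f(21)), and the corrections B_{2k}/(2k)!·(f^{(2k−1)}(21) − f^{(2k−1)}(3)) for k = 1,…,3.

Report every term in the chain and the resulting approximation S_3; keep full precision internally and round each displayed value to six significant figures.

The integral term ∫_3^21 x·e^(−x/24) dx = 121.647.
½[f(3) + f(21)] = ½[2.64749 + 8.75410] = 5.70080.
Integral + boundary = 127.348.
Order-1 term: 1/12 · (0.0521078 − 0.772185) = -0.0600064.
Partial sum through k=1: 127.288.
Order-2 term: −1/720 · (0.00153790 − 0.00440482) = 3.98184e-06.
Partial sum through k=2: 127.288.
Order-3 term: 1/30240 · (5.18288e-06 − 1.29671e-05) = -2.57415e-10.

S_3 ≈ 127.288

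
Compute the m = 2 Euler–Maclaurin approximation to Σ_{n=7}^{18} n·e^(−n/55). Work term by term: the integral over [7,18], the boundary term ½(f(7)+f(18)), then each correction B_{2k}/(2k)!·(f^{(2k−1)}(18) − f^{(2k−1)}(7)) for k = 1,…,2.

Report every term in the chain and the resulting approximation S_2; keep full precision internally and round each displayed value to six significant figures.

∫_7^18 x·e^(−x/55) dx evaluates to 108.121.
Boundary: ½(f(7) + f(18)) = ½(6.16345 + 12.9760) = 9.56971.
So far: 117.691.
Order-1 term: 1/12 · (0.484960 − 0.768431) = -0.0236225.
After k=1: 117.667.
Order-2 term: −1/720 · (0.000636937 − 0.000836171) = 2.76714e-07.

S_2 ≈ 117.667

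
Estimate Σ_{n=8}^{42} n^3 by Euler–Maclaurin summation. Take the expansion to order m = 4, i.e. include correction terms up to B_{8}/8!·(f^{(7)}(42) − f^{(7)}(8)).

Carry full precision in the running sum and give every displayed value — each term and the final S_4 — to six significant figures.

S_4 ≈ 814625

The integral term ∫_8^42 x^3 dx = 776900.
Endpoint term: (f(8) + f(42))/2 = (512.000 + 74088.0)/2 = 37300.0.
Running total after boundary: 814200.
Order-1 term: 1/12 · (5292.00 − 192.000) = 425.000.
After k=1: 814625.
Order-2 term: −1/720 · (6.00000 − 6.00000) = 0.00000.
After k=2: 814625.
Order-3 term: 1/30240 · (0.00000 − 0.00000) = 0.00000.
After k=3: 814625.
Order-4 term: −1/1209600 · (0.00000 − 0.00000) = 0.00000.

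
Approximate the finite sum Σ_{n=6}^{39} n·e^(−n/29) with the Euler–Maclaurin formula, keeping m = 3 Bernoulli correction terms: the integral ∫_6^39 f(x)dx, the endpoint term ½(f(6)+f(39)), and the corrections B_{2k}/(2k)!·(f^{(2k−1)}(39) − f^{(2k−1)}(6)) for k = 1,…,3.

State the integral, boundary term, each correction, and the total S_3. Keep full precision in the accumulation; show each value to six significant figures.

S_3 ≈ 318.887

Integral: ∫_6^39 x·e^(−x/29) dx = 311.427.
Endpoint term: (f(6) + f(39))/2 = (4.87862 + 10.1628)/2 = 7.52071.
Running total after boundary: 318.948.
Correction k=1: B_{2}/2! · (f^{(1)}(39) − f^{(1)}(6)) = 1/12 · (-0.0898568 − 0.644875) = -0.0612277.
Partial sum through k=1: 318.887.
Correction k=2: B_{4}/4! · (f^{(3)}(39) − f^{(3)}(6)) = −1/720 · (0.000512857 − 0.00270046) = 3.03833e-06.
Partial sum through k=2: 318.887.
Correction k=3: B_{6}/6! · (f^{(5)}(39) − f^{(5)}(6)) = 1/30240 · (1.34668e-06 − 5.51024e-06) = -1.37684e-10.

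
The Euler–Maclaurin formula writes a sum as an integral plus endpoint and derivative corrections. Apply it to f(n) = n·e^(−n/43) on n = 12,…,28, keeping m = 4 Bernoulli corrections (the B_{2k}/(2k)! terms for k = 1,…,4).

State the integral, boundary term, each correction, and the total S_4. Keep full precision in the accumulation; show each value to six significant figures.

The integral term ∫_12^28 x·e^(−x/43) dx = 197.138.
½[f(12) + f(28)] = ½[9.07785 + 14.6003] = 11.8391.
Running total after boundary: 208.978.
k=1: B_{2}/(2)! × [f^{(1)}(28) − f^{(1)}(12)] = 1/12 × (0.181897 − 0.545374) = -0.0302898.
Running total after k=1: 208.947.
k=2: B_{4}/(4)! × [f^{(3)}(28) − f^{(3)}(12)] = −1/720 × (0.000662399 − 0.00111322) = 6.26144e-07.
Running total after k=2: 208.947.
k=3: B_{6}/(6)! × [f^{(5)}(28) − f^{(5)}(12)] = 1/30240 × (6.63289e-07 − 1.04461e-06) = -1.26099e-11.
Running total after k=3: 208.947.
k=4: B_{8}/(8)! × [f^{(7)}(28) − f^{(7)}(12)] = −1/1209600 × (5.23705e-10 − 8.04304e-10) = 2.31976e-16.

S_4 ≈ 208.947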